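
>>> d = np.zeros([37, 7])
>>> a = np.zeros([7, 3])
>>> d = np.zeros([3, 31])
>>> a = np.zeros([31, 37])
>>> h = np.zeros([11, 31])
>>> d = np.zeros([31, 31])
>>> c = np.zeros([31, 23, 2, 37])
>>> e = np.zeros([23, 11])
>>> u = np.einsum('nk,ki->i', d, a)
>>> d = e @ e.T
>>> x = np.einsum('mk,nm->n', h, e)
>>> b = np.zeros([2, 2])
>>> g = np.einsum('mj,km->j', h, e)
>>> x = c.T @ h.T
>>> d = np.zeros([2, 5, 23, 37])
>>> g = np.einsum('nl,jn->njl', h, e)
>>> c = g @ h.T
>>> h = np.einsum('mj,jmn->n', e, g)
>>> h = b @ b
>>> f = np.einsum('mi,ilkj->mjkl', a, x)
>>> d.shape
(2, 5, 23, 37)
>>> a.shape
(31, 37)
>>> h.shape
(2, 2)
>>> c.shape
(11, 23, 11)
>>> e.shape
(23, 11)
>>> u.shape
(37,)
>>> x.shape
(37, 2, 23, 11)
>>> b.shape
(2, 2)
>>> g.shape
(11, 23, 31)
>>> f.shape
(31, 11, 23, 2)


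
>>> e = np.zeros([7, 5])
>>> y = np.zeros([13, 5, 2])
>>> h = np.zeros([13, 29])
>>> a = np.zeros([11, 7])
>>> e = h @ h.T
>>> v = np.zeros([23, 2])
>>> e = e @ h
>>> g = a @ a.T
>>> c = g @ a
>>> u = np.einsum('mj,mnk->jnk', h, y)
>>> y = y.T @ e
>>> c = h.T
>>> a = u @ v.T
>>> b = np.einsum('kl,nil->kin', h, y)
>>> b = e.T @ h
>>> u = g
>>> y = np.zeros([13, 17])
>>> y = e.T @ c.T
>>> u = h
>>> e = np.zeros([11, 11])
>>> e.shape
(11, 11)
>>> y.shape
(29, 29)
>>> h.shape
(13, 29)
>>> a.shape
(29, 5, 23)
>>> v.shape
(23, 2)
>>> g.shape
(11, 11)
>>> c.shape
(29, 13)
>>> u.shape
(13, 29)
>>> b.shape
(29, 29)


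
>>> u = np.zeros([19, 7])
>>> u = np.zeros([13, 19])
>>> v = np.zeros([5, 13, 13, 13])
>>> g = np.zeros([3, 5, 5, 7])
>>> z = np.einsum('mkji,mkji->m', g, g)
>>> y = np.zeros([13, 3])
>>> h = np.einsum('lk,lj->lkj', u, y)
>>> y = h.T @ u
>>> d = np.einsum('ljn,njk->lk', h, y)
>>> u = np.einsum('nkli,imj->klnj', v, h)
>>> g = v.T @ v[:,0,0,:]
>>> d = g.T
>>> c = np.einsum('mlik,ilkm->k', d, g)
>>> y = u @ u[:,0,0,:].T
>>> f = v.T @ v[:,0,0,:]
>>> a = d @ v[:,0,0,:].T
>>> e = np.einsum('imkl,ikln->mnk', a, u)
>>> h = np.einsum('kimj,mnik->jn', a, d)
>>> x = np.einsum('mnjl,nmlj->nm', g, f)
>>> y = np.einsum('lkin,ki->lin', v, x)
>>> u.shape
(13, 13, 5, 3)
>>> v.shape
(5, 13, 13, 13)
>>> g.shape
(13, 13, 13, 13)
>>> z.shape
(3,)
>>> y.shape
(5, 13, 13)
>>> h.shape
(5, 13)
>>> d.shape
(13, 13, 13, 13)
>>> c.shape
(13,)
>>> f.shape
(13, 13, 13, 13)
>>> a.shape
(13, 13, 13, 5)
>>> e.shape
(13, 3, 13)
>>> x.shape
(13, 13)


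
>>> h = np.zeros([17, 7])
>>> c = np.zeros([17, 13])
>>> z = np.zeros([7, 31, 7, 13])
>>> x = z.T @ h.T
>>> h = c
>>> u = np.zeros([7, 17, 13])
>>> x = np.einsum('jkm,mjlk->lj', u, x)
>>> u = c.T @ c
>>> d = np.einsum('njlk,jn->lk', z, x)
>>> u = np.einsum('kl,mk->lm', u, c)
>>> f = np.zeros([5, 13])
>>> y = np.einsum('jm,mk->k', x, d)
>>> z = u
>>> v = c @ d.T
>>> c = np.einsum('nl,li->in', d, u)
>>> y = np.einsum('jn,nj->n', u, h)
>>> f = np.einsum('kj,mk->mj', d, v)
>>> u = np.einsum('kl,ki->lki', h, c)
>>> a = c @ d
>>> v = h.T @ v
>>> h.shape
(17, 13)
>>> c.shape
(17, 7)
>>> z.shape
(13, 17)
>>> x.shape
(31, 7)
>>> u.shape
(13, 17, 7)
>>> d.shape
(7, 13)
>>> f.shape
(17, 13)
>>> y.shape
(17,)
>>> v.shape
(13, 7)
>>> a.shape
(17, 13)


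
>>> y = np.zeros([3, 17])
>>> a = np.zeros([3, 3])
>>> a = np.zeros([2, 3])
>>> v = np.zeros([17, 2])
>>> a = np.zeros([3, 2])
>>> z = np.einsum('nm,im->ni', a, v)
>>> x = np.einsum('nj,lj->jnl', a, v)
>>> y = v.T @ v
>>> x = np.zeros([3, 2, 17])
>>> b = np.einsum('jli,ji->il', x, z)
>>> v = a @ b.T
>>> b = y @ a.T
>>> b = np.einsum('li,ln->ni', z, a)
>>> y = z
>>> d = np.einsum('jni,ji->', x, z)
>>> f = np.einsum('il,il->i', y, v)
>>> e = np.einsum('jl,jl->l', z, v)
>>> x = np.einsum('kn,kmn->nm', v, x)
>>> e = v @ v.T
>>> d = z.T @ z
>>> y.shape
(3, 17)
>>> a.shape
(3, 2)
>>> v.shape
(3, 17)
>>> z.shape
(3, 17)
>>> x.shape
(17, 2)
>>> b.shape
(2, 17)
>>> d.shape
(17, 17)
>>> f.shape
(3,)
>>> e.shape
(3, 3)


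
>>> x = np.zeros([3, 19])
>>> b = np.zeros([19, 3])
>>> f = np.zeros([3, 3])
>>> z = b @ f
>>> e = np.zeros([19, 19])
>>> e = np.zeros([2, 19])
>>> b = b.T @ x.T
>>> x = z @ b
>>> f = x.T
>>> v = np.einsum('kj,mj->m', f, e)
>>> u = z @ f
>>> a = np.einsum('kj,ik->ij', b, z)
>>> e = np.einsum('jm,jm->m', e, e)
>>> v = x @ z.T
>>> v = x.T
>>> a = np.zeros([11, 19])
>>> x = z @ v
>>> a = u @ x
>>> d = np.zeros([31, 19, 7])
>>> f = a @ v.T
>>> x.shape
(19, 19)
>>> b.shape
(3, 3)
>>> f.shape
(19, 3)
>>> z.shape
(19, 3)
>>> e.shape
(19,)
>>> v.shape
(3, 19)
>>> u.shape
(19, 19)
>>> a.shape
(19, 19)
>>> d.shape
(31, 19, 7)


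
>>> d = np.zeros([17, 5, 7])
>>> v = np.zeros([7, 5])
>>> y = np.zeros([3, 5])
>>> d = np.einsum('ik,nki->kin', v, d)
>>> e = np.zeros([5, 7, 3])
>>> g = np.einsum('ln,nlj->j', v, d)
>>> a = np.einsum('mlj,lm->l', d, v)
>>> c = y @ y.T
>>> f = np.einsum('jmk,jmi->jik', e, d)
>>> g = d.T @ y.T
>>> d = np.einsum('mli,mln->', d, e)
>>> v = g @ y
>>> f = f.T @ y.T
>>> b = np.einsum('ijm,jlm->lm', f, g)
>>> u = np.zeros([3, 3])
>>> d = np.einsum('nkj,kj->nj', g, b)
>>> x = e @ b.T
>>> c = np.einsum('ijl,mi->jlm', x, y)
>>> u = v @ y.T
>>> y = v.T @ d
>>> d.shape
(17, 3)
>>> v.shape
(17, 7, 5)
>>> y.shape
(5, 7, 3)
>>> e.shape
(5, 7, 3)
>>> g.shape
(17, 7, 3)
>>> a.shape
(7,)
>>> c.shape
(7, 7, 3)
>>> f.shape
(3, 17, 3)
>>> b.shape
(7, 3)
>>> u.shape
(17, 7, 3)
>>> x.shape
(5, 7, 7)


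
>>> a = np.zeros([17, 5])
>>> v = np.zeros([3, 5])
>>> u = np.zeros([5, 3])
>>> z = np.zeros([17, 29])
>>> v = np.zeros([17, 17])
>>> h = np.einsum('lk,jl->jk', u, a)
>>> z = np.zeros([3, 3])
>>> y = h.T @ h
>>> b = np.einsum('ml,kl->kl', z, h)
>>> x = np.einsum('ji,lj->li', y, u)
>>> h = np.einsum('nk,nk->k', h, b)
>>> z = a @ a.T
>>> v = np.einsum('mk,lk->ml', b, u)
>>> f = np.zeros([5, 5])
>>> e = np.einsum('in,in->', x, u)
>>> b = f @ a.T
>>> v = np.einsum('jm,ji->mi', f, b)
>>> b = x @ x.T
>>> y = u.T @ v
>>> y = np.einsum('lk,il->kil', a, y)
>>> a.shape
(17, 5)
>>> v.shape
(5, 17)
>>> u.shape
(5, 3)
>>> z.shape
(17, 17)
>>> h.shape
(3,)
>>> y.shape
(5, 3, 17)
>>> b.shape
(5, 5)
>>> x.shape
(5, 3)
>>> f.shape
(5, 5)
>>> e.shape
()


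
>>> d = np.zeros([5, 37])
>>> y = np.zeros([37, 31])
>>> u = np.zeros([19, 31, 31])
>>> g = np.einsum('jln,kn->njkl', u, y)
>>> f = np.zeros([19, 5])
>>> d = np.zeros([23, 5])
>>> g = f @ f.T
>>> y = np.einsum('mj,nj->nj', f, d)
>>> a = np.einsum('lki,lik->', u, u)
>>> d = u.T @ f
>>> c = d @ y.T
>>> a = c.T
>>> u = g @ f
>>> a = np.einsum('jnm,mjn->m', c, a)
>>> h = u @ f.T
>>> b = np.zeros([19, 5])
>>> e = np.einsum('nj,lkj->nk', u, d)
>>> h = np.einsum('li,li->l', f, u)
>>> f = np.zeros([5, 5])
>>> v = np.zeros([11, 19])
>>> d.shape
(31, 31, 5)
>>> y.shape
(23, 5)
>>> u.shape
(19, 5)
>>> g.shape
(19, 19)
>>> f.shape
(5, 5)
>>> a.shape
(23,)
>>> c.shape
(31, 31, 23)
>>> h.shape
(19,)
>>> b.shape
(19, 5)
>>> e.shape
(19, 31)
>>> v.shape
(11, 19)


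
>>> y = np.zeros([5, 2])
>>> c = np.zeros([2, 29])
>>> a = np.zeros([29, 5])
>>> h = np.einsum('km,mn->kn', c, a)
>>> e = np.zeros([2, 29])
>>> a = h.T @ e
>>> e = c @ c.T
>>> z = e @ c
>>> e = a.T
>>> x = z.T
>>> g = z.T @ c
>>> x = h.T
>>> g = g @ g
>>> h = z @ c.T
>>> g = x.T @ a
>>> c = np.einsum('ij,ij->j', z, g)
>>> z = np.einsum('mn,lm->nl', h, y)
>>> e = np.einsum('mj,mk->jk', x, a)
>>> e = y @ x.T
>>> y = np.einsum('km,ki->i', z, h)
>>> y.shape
(2,)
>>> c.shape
(29,)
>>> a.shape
(5, 29)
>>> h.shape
(2, 2)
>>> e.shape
(5, 5)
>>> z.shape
(2, 5)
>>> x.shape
(5, 2)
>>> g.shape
(2, 29)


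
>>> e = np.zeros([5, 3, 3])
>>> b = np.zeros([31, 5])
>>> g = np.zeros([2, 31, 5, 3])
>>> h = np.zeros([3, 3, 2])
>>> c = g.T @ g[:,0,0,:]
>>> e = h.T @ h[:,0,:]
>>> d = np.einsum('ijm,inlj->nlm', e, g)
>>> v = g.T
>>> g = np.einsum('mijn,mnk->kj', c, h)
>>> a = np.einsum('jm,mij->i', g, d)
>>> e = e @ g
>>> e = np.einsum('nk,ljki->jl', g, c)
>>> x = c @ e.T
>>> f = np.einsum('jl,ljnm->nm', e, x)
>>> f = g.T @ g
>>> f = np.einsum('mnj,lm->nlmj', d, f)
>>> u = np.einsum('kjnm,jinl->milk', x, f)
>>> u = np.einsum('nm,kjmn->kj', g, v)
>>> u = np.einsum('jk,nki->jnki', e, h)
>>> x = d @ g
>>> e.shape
(5, 3)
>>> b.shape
(31, 5)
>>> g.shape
(2, 31)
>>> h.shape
(3, 3, 2)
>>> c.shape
(3, 5, 31, 3)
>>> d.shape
(31, 5, 2)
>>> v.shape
(3, 5, 31, 2)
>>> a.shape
(5,)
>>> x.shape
(31, 5, 31)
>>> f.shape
(5, 31, 31, 2)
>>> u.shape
(5, 3, 3, 2)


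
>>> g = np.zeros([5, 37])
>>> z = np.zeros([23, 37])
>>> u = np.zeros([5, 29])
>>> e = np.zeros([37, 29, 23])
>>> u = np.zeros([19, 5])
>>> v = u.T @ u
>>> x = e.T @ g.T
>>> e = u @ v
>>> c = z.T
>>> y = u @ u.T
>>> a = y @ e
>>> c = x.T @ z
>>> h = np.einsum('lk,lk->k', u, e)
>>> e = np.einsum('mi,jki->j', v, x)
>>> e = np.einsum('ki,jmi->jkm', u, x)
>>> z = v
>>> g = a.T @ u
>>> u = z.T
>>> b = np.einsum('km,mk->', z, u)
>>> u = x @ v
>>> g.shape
(5, 5)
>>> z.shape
(5, 5)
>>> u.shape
(23, 29, 5)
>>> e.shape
(23, 19, 29)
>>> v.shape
(5, 5)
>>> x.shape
(23, 29, 5)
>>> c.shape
(5, 29, 37)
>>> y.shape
(19, 19)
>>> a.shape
(19, 5)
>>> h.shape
(5,)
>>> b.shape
()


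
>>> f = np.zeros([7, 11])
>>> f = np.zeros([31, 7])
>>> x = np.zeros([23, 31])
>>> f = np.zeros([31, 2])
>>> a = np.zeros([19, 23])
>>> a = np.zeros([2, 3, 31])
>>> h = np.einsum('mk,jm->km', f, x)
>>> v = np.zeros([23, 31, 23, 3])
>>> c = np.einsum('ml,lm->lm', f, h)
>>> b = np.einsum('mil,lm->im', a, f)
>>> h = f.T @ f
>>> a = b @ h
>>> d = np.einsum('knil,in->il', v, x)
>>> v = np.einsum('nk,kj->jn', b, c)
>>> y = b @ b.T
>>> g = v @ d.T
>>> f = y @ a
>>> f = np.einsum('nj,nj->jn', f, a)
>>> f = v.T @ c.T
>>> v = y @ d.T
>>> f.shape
(3, 2)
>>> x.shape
(23, 31)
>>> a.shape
(3, 2)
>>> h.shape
(2, 2)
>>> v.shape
(3, 23)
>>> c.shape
(2, 31)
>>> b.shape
(3, 2)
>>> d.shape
(23, 3)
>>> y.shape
(3, 3)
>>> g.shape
(31, 23)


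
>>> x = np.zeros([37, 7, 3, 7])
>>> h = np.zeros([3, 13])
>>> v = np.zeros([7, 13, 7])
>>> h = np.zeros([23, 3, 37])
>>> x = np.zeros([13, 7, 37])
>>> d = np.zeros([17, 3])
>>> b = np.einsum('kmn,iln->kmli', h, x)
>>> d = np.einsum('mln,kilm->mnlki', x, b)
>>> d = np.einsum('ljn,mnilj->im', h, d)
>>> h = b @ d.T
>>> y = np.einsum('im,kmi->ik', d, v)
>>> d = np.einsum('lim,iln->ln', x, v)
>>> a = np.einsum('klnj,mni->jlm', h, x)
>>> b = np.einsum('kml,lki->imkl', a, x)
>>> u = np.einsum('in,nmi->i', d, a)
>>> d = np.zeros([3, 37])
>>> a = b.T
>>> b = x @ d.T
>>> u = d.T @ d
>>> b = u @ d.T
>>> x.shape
(13, 7, 37)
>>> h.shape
(23, 3, 7, 7)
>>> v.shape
(7, 13, 7)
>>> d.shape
(3, 37)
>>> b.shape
(37, 3)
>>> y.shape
(7, 7)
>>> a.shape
(13, 7, 3, 37)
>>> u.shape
(37, 37)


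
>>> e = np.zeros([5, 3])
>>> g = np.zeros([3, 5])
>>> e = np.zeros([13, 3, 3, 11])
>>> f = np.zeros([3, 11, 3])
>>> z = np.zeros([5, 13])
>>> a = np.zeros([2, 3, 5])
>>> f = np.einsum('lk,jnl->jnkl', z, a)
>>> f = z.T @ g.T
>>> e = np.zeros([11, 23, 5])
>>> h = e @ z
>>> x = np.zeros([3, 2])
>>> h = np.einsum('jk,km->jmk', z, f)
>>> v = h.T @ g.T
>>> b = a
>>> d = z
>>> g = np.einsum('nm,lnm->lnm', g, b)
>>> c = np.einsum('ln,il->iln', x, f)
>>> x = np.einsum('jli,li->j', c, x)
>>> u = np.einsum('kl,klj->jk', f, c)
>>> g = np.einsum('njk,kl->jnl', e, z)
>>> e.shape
(11, 23, 5)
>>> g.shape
(23, 11, 13)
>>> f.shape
(13, 3)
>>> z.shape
(5, 13)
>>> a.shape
(2, 3, 5)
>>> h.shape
(5, 3, 13)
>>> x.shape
(13,)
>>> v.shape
(13, 3, 3)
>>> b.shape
(2, 3, 5)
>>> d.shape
(5, 13)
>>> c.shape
(13, 3, 2)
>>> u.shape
(2, 13)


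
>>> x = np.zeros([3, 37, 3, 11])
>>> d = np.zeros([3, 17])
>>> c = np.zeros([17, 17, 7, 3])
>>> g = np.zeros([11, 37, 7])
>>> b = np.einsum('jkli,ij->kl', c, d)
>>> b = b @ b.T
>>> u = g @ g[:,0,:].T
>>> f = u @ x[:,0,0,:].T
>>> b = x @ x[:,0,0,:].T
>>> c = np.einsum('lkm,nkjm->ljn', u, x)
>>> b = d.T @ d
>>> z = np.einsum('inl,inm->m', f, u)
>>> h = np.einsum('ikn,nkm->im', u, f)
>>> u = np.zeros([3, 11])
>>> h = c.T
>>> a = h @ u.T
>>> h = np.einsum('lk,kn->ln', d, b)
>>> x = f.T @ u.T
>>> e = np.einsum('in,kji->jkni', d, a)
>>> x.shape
(3, 37, 3)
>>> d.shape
(3, 17)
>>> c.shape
(11, 3, 3)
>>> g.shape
(11, 37, 7)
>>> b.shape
(17, 17)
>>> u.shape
(3, 11)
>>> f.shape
(11, 37, 3)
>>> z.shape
(11,)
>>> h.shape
(3, 17)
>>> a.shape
(3, 3, 3)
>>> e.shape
(3, 3, 17, 3)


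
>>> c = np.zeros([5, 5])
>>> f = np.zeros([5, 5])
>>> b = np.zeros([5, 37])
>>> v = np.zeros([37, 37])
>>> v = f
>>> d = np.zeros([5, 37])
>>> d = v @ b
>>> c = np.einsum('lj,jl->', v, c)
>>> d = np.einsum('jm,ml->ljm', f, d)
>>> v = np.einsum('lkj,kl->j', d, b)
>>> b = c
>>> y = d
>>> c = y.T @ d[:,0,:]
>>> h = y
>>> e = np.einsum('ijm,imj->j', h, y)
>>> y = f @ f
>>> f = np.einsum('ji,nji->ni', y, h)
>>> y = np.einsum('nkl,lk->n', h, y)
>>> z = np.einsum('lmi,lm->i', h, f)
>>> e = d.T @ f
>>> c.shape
(5, 5, 5)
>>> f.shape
(37, 5)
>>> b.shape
()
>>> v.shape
(5,)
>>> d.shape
(37, 5, 5)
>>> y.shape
(37,)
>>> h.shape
(37, 5, 5)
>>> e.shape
(5, 5, 5)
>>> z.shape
(5,)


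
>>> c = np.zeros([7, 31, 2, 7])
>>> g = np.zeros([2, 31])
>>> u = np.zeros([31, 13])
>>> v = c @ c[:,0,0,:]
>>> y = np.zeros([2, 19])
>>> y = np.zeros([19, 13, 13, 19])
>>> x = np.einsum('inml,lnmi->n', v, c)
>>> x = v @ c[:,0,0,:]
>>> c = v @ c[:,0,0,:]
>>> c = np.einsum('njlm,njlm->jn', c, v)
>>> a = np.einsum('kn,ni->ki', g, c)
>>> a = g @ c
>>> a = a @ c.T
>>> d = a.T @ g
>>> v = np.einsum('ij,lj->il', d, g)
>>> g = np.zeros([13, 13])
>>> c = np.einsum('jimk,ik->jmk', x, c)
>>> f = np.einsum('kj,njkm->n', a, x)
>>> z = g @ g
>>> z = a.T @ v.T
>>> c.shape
(7, 2, 7)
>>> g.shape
(13, 13)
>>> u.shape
(31, 13)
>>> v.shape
(31, 2)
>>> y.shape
(19, 13, 13, 19)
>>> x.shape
(7, 31, 2, 7)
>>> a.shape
(2, 31)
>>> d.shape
(31, 31)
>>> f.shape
(7,)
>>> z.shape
(31, 31)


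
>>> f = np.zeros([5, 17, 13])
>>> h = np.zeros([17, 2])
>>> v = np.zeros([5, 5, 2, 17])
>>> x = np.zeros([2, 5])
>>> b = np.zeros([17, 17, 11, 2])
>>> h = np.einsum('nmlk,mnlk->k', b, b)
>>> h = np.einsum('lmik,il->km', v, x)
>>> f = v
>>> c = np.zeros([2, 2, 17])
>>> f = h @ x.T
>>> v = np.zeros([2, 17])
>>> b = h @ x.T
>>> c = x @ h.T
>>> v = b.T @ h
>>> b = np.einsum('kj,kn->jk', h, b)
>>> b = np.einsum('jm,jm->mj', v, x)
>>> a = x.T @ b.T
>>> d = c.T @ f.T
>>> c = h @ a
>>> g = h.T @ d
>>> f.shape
(17, 2)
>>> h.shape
(17, 5)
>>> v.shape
(2, 5)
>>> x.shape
(2, 5)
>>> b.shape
(5, 2)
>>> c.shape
(17, 5)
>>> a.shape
(5, 5)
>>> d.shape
(17, 17)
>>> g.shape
(5, 17)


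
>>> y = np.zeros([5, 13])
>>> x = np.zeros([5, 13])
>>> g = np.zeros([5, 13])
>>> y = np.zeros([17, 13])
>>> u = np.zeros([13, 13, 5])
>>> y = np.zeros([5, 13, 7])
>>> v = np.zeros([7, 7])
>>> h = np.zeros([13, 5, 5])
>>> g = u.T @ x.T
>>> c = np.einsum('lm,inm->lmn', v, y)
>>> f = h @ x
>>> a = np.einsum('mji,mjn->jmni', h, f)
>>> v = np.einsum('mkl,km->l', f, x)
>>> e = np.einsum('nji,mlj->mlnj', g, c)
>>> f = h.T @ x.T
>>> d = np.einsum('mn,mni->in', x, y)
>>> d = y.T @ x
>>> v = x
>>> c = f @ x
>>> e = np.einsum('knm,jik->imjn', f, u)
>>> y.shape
(5, 13, 7)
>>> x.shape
(5, 13)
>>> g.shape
(5, 13, 5)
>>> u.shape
(13, 13, 5)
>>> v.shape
(5, 13)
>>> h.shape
(13, 5, 5)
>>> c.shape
(5, 5, 13)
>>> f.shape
(5, 5, 5)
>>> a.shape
(5, 13, 13, 5)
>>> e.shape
(13, 5, 13, 5)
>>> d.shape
(7, 13, 13)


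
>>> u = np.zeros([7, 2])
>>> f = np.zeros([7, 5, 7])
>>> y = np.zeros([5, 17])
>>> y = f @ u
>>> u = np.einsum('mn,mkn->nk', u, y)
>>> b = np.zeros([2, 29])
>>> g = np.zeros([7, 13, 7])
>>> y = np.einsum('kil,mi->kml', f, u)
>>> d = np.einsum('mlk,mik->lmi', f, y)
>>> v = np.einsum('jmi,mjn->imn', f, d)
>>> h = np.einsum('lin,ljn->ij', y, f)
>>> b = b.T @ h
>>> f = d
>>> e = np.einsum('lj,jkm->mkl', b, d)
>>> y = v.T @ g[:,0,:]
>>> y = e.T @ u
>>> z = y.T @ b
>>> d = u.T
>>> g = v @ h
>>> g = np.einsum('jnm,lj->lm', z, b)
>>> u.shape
(2, 5)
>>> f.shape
(5, 7, 2)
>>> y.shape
(29, 7, 5)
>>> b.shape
(29, 5)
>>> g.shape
(29, 5)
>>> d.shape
(5, 2)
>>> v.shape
(7, 5, 2)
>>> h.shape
(2, 5)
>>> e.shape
(2, 7, 29)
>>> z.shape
(5, 7, 5)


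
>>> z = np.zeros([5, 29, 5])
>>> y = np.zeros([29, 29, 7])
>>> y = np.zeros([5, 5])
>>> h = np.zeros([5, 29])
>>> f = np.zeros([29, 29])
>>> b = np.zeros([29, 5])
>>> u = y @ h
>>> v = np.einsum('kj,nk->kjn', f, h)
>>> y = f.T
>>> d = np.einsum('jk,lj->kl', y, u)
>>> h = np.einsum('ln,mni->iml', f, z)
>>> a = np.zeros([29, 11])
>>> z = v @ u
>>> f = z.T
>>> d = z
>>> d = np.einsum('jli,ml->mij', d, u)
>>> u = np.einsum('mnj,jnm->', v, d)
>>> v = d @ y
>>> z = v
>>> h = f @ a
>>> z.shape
(5, 29, 29)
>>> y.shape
(29, 29)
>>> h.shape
(29, 29, 11)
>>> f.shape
(29, 29, 29)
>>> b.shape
(29, 5)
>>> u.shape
()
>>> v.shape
(5, 29, 29)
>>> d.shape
(5, 29, 29)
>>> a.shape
(29, 11)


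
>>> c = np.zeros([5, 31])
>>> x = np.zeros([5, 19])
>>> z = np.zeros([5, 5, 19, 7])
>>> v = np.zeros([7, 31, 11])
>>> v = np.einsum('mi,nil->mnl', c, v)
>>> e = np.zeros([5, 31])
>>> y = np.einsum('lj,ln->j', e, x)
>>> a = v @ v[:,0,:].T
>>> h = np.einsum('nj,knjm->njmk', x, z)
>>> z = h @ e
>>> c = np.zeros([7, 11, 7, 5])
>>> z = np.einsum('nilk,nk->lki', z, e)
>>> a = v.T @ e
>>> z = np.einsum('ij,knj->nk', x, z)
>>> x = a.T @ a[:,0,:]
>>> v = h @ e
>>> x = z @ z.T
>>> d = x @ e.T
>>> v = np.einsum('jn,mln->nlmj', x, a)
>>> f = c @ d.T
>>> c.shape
(7, 11, 7, 5)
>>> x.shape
(31, 31)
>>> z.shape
(31, 7)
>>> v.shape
(31, 7, 11, 31)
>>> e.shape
(5, 31)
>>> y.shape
(31,)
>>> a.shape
(11, 7, 31)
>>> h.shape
(5, 19, 7, 5)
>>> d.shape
(31, 5)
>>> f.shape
(7, 11, 7, 31)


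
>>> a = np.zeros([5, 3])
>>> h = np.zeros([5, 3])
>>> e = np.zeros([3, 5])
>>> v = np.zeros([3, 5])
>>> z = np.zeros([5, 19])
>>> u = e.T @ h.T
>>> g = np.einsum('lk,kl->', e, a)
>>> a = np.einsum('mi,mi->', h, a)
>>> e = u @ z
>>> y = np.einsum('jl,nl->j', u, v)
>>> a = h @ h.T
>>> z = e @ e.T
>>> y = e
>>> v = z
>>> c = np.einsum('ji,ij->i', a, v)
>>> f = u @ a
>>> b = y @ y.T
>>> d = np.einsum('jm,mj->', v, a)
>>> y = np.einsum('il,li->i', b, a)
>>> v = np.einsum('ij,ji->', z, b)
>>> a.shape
(5, 5)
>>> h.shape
(5, 3)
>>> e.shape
(5, 19)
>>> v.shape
()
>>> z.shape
(5, 5)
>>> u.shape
(5, 5)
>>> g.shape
()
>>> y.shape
(5,)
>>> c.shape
(5,)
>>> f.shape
(5, 5)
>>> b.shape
(5, 5)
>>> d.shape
()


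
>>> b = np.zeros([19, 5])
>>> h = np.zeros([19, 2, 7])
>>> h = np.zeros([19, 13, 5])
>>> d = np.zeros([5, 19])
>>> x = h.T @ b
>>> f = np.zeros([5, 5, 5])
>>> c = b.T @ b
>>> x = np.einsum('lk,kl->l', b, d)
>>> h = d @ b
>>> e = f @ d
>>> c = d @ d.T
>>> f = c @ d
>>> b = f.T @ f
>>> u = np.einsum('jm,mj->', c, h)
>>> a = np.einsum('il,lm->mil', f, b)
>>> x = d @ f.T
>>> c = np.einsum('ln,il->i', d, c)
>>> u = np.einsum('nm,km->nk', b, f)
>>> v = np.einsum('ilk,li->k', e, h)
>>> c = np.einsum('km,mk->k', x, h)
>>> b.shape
(19, 19)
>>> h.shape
(5, 5)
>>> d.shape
(5, 19)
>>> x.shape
(5, 5)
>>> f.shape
(5, 19)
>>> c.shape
(5,)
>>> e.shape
(5, 5, 19)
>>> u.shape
(19, 5)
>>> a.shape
(19, 5, 19)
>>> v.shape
(19,)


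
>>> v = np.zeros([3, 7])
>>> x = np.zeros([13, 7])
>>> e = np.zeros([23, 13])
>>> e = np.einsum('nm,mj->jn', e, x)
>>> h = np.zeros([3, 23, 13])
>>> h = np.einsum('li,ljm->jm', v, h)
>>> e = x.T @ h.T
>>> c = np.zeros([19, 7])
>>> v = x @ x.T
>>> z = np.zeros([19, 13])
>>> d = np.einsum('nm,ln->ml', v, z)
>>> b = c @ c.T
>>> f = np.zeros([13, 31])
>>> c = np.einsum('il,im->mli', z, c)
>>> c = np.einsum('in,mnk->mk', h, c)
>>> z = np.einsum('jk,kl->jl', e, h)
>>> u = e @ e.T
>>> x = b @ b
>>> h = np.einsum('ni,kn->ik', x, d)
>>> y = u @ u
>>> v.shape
(13, 13)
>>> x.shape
(19, 19)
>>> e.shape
(7, 23)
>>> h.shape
(19, 13)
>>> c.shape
(7, 19)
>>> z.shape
(7, 13)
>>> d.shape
(13, 19)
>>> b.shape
(19, 19)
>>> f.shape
(13, 31)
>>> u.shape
(7, 7)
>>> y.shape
(7, 7)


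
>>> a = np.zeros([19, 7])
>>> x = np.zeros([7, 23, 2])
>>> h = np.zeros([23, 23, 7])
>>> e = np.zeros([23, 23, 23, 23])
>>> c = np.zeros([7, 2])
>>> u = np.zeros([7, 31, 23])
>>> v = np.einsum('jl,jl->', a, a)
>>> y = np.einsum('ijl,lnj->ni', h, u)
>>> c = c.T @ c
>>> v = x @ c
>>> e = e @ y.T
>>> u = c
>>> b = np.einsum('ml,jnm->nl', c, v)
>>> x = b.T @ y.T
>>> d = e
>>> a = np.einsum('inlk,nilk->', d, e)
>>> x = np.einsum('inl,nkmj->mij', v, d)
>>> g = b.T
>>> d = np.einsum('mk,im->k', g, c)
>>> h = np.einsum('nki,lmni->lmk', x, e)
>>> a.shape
()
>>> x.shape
(23, 7, 31)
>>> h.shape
(23, 23, 7)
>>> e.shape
(23, 23, 23, 31)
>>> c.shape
(2, 2)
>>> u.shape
(2, 2)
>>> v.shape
(7, 23, 2)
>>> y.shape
(31, 23)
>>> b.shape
(23, 2)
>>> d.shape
(23,)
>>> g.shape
(2, 23)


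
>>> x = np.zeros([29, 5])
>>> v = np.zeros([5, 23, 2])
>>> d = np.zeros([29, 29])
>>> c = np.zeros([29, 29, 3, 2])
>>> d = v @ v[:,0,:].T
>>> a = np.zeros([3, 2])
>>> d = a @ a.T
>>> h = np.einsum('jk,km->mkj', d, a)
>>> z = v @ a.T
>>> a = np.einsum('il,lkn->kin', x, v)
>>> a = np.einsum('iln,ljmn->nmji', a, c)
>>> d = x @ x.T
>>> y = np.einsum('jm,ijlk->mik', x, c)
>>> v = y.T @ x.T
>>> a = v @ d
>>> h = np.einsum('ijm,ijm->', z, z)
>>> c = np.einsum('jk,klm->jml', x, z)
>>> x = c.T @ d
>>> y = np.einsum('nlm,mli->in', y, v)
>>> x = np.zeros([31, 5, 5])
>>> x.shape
(31, 5, 5)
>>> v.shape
(2, 29, 29)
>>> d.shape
(29, 29)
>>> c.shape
(29, 3, 23)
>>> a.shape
(2, 29, 29)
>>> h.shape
()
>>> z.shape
(5, 23, 3)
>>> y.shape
(29, 5)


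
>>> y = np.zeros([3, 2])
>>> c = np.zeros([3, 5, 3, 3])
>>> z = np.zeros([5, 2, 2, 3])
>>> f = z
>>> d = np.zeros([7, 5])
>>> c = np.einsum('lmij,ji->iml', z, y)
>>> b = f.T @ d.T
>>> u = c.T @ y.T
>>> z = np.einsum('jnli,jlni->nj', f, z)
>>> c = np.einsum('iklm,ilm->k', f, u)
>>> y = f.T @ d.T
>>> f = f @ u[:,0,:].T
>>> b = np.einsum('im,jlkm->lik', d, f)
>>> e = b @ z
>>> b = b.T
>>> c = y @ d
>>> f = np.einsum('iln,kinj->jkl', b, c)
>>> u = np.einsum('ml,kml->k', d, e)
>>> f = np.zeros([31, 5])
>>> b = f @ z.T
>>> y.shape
(3, 2, 2, 7)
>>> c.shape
(3, 2, 2, 5)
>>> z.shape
(2, 5)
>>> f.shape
(31, 5)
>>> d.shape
(7, 5)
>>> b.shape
(31, 2)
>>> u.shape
(2,)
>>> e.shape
(2, 7, 5)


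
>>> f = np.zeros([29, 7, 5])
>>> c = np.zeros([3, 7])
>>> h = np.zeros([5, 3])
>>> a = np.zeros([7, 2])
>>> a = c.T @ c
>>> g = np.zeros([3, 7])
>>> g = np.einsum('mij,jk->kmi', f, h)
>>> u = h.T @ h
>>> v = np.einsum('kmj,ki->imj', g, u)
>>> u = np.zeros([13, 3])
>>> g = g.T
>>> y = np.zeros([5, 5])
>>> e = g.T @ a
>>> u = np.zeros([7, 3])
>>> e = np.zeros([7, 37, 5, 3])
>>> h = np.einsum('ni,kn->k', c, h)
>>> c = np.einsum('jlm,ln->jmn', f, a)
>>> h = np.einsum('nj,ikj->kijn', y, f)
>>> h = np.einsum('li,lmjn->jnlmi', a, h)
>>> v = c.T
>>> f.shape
(29, 7, 5)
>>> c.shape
(29, 5, 7)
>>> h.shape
(5, 5, 7, 29, 7)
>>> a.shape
(7, 7)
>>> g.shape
(7, 29, 3)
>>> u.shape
(7, 3)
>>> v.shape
(7, 5, 29)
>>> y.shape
(5, 5)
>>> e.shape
(7, 37, 5, 3)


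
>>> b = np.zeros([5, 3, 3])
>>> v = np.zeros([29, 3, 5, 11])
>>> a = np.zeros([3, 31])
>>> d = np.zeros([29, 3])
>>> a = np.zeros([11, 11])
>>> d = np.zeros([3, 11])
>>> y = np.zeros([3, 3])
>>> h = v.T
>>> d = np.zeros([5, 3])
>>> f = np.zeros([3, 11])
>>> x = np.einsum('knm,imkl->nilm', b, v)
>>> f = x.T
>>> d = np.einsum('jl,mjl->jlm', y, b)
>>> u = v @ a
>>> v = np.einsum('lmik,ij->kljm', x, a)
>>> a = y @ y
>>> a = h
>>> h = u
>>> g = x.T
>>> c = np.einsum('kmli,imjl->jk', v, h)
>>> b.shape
(5, 3, 3)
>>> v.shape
(3, 3, 11, 29)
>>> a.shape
(11, 5, 3, 29)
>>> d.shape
(3, 3, 5)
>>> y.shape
(3, 3)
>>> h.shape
(29, 3, 5, 11)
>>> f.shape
(3, 11, 29, 3)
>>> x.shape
(3, 29, 11, 3)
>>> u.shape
(29, 3, 5, 11)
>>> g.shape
(3, 11, 29, 3)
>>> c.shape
(5, 3)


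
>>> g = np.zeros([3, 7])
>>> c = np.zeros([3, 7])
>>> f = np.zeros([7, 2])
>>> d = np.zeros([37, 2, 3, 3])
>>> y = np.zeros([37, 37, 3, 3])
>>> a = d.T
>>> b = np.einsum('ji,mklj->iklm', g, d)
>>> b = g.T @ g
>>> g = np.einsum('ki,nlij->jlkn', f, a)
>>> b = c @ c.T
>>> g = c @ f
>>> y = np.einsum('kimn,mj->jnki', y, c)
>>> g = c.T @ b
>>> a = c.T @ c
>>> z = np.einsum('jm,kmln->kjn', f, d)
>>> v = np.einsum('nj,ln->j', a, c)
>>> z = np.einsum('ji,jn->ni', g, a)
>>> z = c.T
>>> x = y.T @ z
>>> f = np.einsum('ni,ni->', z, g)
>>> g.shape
(7, 3)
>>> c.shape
(3, 7)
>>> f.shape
()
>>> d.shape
(37, 2, 3, 3)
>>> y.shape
(7, 3, 37, 37)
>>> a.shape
(7, 7)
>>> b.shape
(3, 3)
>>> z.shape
(7, 3)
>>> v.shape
(7,)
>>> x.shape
(37, 37, 3, 3)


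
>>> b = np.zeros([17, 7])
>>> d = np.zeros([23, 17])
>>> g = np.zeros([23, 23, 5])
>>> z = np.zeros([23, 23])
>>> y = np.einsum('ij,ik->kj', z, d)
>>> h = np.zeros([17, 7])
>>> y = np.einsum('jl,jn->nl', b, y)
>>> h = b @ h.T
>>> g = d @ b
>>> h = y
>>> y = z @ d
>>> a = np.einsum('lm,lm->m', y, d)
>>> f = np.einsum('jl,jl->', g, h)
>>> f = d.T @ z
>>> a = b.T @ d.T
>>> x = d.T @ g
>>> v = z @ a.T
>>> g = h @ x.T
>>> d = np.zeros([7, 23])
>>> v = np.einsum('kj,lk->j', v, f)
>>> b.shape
(17, 7)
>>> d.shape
(7, 23)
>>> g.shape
(23, 17)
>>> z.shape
(23, 23)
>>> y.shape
(23, 17)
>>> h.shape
(23, 7)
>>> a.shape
(7, 23)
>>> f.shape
(17, 23)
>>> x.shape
(17, 7)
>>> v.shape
(7,)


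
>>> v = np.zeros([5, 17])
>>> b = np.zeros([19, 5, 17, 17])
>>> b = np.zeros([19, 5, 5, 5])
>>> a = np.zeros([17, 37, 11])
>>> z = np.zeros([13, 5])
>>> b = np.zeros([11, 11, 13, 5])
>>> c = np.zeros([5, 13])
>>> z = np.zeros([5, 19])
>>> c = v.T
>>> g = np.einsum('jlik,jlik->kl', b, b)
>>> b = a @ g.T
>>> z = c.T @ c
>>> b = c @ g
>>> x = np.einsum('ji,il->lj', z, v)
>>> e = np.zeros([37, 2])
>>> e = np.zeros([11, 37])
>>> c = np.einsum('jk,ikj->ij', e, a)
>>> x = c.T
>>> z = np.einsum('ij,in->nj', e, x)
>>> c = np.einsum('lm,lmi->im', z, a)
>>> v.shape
(5, 17)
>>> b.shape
(17, 11)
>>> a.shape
(17, 37, 11)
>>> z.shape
(17, 37)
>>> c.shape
(11, 37)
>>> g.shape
(5, 11)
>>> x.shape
(11, 17)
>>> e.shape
(11, 37)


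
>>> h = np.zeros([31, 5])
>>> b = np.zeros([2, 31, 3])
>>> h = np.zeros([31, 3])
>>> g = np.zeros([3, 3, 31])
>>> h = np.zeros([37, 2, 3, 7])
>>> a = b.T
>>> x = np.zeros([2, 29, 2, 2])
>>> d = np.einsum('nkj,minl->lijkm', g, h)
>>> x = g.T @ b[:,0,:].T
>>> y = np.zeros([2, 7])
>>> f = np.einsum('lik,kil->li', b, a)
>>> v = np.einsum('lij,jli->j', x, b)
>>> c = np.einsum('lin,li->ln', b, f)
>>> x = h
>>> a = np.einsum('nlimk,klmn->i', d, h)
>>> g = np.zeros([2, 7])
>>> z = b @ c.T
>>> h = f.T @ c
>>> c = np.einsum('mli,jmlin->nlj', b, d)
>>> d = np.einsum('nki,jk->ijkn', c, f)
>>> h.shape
(31, 3)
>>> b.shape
(2, 31, 3)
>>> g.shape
(2, 7)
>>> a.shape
(31,)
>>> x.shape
(37, 2, 3, 7)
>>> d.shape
(7, 2, 31, 37)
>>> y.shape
(2, 7)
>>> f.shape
(2, 31)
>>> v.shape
(2,)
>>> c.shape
(37, 31, 7)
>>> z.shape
(2, 31, 2)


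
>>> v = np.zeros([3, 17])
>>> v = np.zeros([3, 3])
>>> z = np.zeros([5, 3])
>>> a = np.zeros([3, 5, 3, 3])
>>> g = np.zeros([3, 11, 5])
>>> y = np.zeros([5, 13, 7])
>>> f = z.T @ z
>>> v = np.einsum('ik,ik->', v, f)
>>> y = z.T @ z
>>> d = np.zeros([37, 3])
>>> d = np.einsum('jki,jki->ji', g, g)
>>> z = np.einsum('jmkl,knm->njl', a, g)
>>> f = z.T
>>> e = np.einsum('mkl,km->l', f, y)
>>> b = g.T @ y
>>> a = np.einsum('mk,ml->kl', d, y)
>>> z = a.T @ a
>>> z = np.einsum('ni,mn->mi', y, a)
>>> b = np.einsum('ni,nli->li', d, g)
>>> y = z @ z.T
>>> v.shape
()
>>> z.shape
(5, 3)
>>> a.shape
(5, 3)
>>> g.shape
(3, 11, 5)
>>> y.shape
(5, 5)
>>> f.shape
(3, 3, 11)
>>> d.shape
(3, 5)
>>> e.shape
(11,)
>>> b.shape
(11, 5)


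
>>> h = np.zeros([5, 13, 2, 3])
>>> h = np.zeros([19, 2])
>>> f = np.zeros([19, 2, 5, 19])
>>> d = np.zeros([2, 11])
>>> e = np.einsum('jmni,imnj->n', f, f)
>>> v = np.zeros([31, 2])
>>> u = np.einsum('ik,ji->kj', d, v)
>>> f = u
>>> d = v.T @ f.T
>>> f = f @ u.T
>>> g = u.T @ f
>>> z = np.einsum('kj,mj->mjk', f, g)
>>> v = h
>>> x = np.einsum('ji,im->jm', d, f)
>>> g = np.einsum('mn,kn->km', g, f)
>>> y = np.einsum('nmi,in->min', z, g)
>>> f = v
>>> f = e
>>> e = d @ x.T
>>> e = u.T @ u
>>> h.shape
(19, 2)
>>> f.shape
(5,)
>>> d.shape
(2, 11)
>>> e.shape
(31, 31)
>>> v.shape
(19, 2)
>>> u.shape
(11, 31)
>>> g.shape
(11, 31)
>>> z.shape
(31, 11, 11)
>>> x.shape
(2, 11)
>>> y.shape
(11, 11, 31)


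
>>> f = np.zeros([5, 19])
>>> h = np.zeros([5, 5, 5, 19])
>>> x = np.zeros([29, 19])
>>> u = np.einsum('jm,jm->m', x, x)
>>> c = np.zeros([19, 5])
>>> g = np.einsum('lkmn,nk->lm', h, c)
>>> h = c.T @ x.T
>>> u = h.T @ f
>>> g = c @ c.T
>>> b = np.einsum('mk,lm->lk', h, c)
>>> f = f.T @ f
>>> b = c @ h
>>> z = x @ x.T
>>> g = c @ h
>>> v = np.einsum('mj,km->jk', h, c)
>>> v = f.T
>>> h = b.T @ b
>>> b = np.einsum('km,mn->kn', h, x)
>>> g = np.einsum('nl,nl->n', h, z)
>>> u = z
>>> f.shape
(19, 19)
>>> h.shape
(29, 29)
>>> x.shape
(29, 19)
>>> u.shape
(29, 29)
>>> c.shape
(19, 5)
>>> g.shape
(29,)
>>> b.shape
(29, 19)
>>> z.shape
(29, 29)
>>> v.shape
(19, 19)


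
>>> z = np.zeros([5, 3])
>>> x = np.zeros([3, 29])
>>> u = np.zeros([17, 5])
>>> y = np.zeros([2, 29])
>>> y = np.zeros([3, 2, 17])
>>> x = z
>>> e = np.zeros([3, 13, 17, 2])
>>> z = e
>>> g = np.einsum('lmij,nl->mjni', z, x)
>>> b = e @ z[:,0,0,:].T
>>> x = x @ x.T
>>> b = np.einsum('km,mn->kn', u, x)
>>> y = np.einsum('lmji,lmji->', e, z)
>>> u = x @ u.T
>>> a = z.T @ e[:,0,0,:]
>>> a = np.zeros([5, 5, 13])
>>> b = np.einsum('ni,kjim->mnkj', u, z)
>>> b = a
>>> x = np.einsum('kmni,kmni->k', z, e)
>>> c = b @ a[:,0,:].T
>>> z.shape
(3, 13, 17, 2)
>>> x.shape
(3,)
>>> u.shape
(5, 17)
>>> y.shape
()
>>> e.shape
(3, 13, 17, 2)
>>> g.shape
(13, 2, 5, 17)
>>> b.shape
(5, 5, 13)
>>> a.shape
(5, 5, 13)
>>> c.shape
(5, 5, 5)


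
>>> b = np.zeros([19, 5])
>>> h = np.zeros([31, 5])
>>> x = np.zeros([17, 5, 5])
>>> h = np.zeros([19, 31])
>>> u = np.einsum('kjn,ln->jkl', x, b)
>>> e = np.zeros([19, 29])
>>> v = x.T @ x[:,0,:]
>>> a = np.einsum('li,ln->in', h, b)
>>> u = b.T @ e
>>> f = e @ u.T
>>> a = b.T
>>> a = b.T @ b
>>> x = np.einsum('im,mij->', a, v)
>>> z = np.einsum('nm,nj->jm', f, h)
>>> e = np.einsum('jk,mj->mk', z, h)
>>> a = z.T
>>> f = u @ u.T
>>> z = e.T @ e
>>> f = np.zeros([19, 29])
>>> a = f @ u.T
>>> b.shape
(19, 5)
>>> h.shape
(19, 31)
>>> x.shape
()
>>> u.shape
(5, 29)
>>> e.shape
(19, 5)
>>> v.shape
(5, 5, 5)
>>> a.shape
(19, 5)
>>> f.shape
(19, 29)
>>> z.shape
(5, 5)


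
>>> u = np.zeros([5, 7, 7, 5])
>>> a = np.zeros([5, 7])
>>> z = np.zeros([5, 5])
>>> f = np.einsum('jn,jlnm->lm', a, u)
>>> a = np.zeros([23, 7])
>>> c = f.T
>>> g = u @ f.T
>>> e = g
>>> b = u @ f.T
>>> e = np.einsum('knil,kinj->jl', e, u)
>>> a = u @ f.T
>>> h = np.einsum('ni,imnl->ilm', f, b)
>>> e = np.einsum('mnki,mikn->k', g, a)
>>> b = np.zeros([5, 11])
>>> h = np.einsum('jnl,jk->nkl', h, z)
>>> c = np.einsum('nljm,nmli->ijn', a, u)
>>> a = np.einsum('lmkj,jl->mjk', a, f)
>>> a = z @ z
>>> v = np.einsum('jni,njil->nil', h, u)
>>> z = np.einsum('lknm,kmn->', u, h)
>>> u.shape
(5, 7, 7, 5)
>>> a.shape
(5, 5)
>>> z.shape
()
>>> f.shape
(7, 5)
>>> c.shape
(5, 7, 5)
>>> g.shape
(5, 7, 7, 7)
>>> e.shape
(7,)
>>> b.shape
(5, 11)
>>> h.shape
(7, 5, 7)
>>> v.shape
(5, 7, 5)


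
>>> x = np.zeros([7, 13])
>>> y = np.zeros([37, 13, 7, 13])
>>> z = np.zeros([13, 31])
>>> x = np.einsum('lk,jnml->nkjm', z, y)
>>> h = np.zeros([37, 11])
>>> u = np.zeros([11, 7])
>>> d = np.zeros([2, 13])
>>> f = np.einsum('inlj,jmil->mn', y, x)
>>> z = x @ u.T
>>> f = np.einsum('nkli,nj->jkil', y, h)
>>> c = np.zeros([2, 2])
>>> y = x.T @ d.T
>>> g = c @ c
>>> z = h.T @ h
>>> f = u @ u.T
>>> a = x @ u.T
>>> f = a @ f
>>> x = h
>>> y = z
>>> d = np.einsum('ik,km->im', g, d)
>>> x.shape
(37, 11)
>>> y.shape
(11, 11)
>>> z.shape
(11, 11)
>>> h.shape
(37, 11)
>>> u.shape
(11, 7)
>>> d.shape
(2, 13)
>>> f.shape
(13, 31, 37, 11)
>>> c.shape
(2, 2)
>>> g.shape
(2, 2)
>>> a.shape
(13, 31, 37, 11)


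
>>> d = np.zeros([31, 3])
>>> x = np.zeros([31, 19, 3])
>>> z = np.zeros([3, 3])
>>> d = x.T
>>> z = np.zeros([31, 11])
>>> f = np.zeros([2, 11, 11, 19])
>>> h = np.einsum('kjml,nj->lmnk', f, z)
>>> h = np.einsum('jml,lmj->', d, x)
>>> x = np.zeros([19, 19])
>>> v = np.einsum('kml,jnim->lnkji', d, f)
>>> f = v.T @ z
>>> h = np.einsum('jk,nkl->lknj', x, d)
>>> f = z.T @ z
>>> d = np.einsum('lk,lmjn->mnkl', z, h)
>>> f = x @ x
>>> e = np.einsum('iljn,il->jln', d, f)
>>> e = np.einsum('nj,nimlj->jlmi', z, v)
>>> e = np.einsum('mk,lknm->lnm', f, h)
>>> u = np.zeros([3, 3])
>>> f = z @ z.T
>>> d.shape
(19, 19, 11, 31)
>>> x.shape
(19, 19)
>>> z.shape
(31, 11)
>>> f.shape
(31, 31)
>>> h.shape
(31, 19, 3, 19)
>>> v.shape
(31, 11, 3, 2, 11)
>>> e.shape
(31, 3, 19)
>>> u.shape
(3, 3)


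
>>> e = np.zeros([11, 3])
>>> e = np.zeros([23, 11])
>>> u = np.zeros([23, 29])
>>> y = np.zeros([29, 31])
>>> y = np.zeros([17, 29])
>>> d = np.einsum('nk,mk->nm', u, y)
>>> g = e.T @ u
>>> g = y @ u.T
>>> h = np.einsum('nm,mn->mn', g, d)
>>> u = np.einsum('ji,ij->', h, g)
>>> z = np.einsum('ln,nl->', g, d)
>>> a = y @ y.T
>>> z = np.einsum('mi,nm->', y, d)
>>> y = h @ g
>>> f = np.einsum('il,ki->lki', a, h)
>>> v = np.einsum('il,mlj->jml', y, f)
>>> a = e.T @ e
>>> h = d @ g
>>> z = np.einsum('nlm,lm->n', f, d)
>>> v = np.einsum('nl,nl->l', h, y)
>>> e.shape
(23, 11)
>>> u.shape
()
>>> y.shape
(23, 23)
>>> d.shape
(23, 17)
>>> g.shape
(17, 23)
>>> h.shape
(23, 23)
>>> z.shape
(17,)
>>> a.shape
(11, 11)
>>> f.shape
(17, 23, 17)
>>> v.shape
(23,)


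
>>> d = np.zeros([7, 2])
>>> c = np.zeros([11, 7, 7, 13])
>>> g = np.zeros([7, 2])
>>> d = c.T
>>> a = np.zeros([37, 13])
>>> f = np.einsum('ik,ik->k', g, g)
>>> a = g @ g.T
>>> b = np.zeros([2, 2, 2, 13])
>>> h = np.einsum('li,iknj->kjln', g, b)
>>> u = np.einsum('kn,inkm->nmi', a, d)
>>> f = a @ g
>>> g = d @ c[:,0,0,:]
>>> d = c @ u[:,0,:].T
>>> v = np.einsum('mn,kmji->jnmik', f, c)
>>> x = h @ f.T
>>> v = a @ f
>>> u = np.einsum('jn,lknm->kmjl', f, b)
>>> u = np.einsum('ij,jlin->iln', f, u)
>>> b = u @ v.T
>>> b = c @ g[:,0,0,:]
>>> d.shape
(11, 7, 7, 7)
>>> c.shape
(11, 7, 7, 13)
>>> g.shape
(13, 7, 7, 13)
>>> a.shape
(7, 7)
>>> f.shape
(7, 2)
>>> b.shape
(11, 7, 7, 13)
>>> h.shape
(2, 13, 7, 2)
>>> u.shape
(7, 13, 2)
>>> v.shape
(7, 2)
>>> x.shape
(2, 13, 7, 7)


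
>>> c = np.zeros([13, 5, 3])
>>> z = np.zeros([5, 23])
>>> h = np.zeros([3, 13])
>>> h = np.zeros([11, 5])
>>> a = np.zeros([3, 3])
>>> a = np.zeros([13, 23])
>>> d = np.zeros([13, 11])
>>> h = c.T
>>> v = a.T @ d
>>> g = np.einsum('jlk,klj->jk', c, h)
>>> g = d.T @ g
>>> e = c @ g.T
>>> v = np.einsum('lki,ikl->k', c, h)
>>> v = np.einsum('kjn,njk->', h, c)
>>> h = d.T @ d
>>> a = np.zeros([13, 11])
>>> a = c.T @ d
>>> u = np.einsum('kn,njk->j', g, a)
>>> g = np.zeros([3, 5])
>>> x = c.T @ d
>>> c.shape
(13, 5, 3)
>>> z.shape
(5, 23)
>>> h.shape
(11, 11)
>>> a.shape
(3, 5, 11)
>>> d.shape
(13, 11)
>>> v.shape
()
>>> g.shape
(3, 5)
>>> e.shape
(13, 5, 11)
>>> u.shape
(5,)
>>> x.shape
(3, 5, 11)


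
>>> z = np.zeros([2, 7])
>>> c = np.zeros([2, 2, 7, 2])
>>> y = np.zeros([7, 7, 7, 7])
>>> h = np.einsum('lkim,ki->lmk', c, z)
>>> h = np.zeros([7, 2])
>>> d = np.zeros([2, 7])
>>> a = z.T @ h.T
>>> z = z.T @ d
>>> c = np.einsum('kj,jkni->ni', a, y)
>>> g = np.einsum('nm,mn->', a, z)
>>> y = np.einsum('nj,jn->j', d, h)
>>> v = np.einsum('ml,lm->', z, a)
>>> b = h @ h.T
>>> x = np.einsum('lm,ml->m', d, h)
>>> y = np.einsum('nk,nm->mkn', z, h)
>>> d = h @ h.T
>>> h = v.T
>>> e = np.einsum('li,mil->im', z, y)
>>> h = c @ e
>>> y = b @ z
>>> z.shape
(7, 7)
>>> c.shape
(7, 7)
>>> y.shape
(7, 7)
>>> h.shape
(7, 2)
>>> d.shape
(7, 7)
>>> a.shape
(7, 7)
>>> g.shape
()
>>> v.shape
()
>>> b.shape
(7, 7)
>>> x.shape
(7,)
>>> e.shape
(7, 2)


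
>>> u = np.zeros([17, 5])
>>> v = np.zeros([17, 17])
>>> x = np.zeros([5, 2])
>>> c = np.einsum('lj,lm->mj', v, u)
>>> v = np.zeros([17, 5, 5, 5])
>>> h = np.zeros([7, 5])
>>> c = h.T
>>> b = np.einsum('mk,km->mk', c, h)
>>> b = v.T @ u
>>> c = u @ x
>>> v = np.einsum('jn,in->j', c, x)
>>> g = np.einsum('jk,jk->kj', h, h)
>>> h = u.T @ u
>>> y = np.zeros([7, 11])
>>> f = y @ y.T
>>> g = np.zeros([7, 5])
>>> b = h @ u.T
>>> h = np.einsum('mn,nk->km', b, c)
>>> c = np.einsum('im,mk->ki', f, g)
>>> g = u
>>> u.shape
(17, 5)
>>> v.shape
(17,)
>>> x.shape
(5, 2)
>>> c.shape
(5, 7)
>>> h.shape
(2, 5)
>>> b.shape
(5, 17)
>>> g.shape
(17, 5)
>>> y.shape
(7, 11)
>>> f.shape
(7, 7)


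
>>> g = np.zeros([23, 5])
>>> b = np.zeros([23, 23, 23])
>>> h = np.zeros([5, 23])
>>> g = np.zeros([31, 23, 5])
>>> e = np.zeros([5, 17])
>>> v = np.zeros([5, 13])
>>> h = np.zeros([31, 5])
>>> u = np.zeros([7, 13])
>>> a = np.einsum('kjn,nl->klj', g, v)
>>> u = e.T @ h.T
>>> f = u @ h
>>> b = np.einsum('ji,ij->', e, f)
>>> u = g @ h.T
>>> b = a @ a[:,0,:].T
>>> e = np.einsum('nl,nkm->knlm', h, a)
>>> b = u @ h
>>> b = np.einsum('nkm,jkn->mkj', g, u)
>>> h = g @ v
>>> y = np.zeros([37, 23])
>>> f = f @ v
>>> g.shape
(31, 23, 5)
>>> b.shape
(5, 23, 31)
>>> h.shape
(31, 23, 13)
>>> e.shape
(13, 31, 5, 23)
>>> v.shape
(5, 13)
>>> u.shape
(31, 23, 31)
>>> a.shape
(31, 13, 23)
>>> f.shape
(17, 13)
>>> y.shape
(37, 23)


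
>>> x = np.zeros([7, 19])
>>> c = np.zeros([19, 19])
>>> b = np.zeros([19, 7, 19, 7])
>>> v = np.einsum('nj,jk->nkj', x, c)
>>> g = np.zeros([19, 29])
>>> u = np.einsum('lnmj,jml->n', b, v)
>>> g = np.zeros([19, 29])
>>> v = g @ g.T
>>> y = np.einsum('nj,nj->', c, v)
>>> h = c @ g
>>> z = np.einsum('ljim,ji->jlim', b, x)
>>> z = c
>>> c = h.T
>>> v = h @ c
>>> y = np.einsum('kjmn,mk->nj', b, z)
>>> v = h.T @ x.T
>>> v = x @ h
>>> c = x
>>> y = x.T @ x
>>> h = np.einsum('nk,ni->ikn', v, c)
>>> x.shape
(7, 19)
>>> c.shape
(7, 19)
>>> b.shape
(19, 7, 19, 7)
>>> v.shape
(7, 29)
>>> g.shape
(19, 29)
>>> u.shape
(7,)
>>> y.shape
(19, 19)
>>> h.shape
(19, 29, 7)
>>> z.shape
(19, 19)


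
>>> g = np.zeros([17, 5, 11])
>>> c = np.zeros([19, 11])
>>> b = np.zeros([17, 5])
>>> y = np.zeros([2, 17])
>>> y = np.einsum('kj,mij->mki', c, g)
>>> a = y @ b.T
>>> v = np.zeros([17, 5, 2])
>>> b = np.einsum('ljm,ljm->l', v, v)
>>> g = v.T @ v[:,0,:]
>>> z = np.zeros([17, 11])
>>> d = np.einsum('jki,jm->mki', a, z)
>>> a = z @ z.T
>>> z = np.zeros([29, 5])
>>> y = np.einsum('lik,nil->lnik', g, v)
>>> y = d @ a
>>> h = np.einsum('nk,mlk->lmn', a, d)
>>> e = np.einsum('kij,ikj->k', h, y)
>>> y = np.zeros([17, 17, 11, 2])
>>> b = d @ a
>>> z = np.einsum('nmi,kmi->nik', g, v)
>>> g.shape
(2, 5, 2)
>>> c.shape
(19, 11)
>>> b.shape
(11, 19, 17)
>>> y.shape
(17, 17, 11, 2)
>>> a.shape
(17, 17)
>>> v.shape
(17, 5, 2)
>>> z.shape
(2, 2, 17)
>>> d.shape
(11, 19, 17)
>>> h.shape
(19, 11, 17)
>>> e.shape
(19,)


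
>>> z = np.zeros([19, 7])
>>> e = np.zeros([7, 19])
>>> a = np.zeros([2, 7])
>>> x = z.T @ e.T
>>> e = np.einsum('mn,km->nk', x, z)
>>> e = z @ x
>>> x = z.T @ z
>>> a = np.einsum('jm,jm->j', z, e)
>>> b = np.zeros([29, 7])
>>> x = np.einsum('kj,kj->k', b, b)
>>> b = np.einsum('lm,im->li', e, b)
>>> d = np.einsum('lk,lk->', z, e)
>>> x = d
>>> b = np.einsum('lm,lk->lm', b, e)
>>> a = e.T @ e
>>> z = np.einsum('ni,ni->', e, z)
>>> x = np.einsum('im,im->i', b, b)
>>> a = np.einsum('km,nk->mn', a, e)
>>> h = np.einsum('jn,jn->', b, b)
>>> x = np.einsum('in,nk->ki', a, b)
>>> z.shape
()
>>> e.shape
(19, 7)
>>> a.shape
(7, 19)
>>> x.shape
(29, 7)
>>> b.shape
(19, 29)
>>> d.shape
()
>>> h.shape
()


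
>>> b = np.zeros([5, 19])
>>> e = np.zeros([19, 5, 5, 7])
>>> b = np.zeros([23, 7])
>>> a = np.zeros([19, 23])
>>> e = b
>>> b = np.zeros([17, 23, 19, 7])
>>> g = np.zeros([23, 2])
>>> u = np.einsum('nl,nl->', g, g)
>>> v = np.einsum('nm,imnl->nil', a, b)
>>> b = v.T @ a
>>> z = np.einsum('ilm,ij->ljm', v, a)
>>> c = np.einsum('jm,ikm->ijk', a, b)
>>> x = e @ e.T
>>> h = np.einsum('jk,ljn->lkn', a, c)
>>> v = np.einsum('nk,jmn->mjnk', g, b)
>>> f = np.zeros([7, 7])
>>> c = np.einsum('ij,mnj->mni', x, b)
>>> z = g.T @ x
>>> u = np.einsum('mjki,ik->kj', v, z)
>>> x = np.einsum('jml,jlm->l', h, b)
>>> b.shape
(7, 17, 23)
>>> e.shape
(23, 7)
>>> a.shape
(19, 23)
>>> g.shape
(23, 2)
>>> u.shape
(23, 7)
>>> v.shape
(17, 7, 23, 2)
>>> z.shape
(2, 23)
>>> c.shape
(7, 17, 23)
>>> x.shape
(17,)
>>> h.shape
(7, 23, 17)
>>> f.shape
(7, 7)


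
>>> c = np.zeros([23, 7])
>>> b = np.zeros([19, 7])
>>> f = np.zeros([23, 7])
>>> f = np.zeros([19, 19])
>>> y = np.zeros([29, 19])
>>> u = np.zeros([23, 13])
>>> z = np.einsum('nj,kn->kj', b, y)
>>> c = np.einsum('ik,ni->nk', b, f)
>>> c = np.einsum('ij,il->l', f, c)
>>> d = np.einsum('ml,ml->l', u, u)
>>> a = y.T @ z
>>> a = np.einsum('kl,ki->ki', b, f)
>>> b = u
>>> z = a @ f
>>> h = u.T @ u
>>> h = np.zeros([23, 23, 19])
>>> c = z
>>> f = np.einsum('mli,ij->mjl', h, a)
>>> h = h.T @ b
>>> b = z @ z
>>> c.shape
(19, 19)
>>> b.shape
(19, 19)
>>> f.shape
(23, 19, 23)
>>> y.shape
(29, 19)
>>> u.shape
(23, 13)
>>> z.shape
(19, 19)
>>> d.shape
(13,)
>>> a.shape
(19, 19)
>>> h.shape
(19, 23, 13)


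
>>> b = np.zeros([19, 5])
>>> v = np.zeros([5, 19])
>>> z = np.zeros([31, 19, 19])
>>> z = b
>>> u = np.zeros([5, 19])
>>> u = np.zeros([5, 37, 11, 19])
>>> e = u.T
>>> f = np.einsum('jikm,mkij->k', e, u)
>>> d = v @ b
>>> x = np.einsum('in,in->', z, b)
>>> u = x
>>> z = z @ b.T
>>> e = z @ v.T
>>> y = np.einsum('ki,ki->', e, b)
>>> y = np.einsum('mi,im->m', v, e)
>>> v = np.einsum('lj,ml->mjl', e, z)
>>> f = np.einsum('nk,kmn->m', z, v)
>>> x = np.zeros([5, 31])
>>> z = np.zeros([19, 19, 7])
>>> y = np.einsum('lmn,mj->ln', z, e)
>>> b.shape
(19, 5)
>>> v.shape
(19, 5, 19)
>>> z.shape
(19, 19, 7)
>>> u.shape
()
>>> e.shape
(19, 5)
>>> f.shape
(5,)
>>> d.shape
(5, 5)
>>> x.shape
(5, 31)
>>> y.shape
(19, 7)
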